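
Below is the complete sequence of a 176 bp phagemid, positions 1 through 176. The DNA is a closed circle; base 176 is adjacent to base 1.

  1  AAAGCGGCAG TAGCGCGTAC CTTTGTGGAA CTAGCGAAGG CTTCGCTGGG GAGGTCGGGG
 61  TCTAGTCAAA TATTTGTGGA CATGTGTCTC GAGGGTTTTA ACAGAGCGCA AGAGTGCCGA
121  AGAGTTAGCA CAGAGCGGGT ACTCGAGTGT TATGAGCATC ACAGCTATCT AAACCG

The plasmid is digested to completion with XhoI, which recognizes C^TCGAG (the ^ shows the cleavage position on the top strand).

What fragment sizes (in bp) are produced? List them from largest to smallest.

XhoI sites (CTCGAG) start at positions 88, 142.
XhoI cuts after the first base of each site, so after positions 88, 142.
Circular molecule, 2 cuts → 2 fragments:
  89–142 → 54 bp
  143–176 then 1–88 → 34 + 88 = 122 bp
Sorted largest to smallest: 122, 54 bp.

122, 54 bp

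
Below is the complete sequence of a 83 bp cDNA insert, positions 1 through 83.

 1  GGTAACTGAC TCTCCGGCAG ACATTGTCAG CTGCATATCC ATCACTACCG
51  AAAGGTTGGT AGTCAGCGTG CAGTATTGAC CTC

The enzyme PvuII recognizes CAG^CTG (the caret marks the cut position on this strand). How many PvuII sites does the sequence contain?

1

CAGCTG occurs starting at position 28.
PvuII cuts at 1 site.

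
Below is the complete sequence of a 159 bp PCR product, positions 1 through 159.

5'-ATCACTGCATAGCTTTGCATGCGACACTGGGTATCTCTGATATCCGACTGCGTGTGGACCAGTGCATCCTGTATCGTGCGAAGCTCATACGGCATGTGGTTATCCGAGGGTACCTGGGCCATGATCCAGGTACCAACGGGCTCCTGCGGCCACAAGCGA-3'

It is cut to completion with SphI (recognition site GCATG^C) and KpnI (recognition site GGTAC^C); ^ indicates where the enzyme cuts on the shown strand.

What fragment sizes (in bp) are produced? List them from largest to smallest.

92, 26, 21, 20 bp

The SphI site (GCATGC) starts at position 17.
SphI cuts after base 5 of each site (before the last base), so after position 21.
KpnI sites (GGTACC) start at positions 109, 129.
KpnI cuts after base 5 of each site (before the last base), so after positions 113, 133.
Combined cut positions: 21, 113, 133.
Linear molecule, 3 cuts → 4 fragments:
  1–21 → 21 bp
  22–113 → 92 bp
  114–133 → 20 bp
  134–159 → 26 bp
Sorted largest to smallest: 92, 26, 21, 20 bp.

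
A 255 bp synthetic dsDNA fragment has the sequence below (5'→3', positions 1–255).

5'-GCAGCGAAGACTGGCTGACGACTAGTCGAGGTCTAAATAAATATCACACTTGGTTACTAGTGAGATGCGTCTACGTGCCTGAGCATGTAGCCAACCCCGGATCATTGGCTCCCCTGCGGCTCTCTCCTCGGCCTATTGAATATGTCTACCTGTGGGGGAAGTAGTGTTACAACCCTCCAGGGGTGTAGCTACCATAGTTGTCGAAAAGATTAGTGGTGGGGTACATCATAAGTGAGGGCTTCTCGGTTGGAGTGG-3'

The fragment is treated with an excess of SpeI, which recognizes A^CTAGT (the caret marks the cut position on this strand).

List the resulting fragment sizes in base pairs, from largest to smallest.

SpeI sites (ACTAGT) start at positions 21, 56.
SpeI cuts after the first base of each site, so after positions 21, 56.
Linear molecule, 2 cuts → 3 fragments:
  1–21 → 21 bp
  22–56 → 35 bp
  57–255 → 199 bp
Sorted largest to smallest: 199, 35, 21 bp.

199, 35, 21 bp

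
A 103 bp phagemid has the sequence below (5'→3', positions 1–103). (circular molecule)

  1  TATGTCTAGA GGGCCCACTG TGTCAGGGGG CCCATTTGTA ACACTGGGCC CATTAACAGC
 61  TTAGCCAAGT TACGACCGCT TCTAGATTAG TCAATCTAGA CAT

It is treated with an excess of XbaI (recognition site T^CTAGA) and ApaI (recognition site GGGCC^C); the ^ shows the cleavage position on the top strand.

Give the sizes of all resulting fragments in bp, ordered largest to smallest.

31, 18, 17, 14, 13, 10 bp

XbaI sites (TCTAGA) start at positions 5, 81, 95.
XbaI cuts after the first base of each site, so after positions 5, 81, 95.
ApaI sites (GGGCCC) start at positions 11, 28, 46.
ApaI cuts after base 5 of each site (before the last base), so after positions 15, 32, 50.
Combined cut positions: 5, 15, 32, 50, 81, 95.
Circular molecule, 6 cuts → 6 fragments:
  6–15 → 10 bp
  16–32 → 17 bp
  33–50 → 18 bp
  51–81 → 31 bp
  82–95 → 14 bp
  96–103 then 1–5 → 8 + 5 = 13 bp
Sorted largest to smallest: 31, 18, 17, 14, 13, 10 bp.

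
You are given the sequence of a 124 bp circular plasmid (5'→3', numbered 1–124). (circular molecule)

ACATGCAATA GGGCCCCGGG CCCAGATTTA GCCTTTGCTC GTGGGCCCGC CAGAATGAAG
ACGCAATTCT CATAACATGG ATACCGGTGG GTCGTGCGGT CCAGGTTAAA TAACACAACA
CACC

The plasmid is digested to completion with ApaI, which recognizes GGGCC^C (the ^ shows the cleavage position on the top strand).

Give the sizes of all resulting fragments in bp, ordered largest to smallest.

92, 25, 7 bp

ApaI sites (GGGCCC) start at positions 11, 18, 43.
ApaI cuts after base 5 of each site (before the last base), so after positions 15, 22, 47.
Circular molecule, 3 cuts → 3 fragments:
  16–22 → 7 bp
  23–47 → 25 bp
  48–124 then 1–15 → 77 + 15 = 92 bp
Sorted largest to smallest: 92, 25, 7 bp.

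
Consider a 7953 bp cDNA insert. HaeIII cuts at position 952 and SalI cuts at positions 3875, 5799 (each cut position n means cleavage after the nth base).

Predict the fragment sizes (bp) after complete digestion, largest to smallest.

Combined cut positions (sorted): 952, 3875, 5799.
Linear molecule, 3 cuts → 4 fragments:
  952 − 0 = 952 bp
  3875 − 952 = 2923 bp
  5799 − 3875 = 1924 bp
  7953 − 5799 = 2154 bp
Sorted largest to smallest: 2923, 2154, 1924, 952 bp.

2923, 2154, 1924, 952 bp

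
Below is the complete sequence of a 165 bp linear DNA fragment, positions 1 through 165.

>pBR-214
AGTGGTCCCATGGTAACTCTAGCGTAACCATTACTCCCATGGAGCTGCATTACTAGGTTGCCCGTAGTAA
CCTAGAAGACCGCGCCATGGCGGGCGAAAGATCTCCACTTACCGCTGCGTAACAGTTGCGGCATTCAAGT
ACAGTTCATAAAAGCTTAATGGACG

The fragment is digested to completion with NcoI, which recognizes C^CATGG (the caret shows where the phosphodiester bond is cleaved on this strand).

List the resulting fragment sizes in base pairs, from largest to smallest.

80, 48, 29, 8 bp

NcoI sites (CCATGG) start at positions 8, 37, 85.
NcoI cuts after the first base of each site, so after positions 8, 37, 85.
Linear molecule, 3 cuts → 4 fragments:
  1–8 → 8 bp
  9–37 → 29 bp
  38–85 → 48 bp
  86–165 → 80 bp
Sorted largest to smallest: 80, 48, 29, 8 bp.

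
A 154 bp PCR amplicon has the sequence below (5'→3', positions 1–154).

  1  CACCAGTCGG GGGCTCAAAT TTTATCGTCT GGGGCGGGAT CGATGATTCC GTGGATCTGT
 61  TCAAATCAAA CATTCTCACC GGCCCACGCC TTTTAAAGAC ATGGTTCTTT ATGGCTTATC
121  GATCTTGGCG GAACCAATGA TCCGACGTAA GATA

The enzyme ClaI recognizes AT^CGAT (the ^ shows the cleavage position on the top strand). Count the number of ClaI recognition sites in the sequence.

ATCGAT occurs starting at positions 39, 118.
ClaI cuts at 2 sites.

2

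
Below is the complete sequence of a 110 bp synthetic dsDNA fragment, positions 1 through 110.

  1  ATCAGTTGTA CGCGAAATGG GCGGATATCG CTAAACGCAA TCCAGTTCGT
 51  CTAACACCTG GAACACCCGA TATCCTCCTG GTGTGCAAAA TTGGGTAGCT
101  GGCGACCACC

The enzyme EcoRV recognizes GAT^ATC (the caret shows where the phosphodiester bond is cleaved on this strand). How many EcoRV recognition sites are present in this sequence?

2

GATATC occurs starting at positions 24, 69.
EcoRV cuts at 2 sites.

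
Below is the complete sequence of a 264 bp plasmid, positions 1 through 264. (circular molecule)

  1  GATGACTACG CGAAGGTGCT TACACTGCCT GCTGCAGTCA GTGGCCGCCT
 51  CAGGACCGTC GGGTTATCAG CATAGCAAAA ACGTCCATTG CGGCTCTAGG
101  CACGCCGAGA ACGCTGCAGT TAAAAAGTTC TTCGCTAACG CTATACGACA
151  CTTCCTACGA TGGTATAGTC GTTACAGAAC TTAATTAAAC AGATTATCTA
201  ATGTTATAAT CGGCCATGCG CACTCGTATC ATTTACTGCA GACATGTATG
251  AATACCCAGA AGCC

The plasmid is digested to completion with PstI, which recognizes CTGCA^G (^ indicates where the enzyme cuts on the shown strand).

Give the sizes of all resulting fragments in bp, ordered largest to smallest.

PstI sites (CTGCAG) start at positions 32, 114, 236.
PstI cuts after base 5 of each site (before the last base), so after positions 36, 118, 240.
Circular molecule, 3 cuts → 3 fragments:
  37–118 → 82 bp
  119–240 → 122 bp
  241–264 then 1–36 → 24 + 36 = 60 bp
Sorted largest to smallest: 122, 82, 60 bp.

122, 82, 60 bp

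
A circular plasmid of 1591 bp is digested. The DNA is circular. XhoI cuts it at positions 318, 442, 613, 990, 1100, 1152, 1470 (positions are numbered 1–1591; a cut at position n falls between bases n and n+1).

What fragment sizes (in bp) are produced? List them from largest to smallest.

Circular molecule, 7 cuts → 7 fragments:
  442 − 318 = 124 bp
  613 − 442 = 171 bp
  990 − 613 = 377 bp
  1100 − 990 = 110 bp
  1152 − 1100 = 52 bp
  1470 − 1152 = 318 bp
  wrap: 1591 − 1470 + 318 = 439 bp
Sorted largest to smallest: 439, 377, 318, 171, 124, 110, 52 bp.

439, 377, 318, 171, 124, 110, 52 bp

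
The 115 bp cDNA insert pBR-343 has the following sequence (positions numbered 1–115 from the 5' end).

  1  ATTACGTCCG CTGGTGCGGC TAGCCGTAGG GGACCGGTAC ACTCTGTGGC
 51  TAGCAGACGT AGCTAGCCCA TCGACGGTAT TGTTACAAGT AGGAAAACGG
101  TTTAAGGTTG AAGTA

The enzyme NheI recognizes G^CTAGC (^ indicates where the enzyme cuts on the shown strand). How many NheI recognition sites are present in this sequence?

GCTAGC occurs starting at positions 19, 49, 62.
NheI cuts at 3 sites.

3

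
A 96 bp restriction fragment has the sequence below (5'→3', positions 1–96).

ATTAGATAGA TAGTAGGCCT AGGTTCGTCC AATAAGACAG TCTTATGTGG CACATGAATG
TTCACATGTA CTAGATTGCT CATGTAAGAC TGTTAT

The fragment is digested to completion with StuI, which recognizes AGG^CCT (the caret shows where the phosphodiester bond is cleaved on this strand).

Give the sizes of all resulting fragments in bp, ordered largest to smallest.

79, 17 bp

The StuI site (AGGCCT) starts at position 15.
StuI cuts after base 3 of each site, so after position 17.
Linear molecule, 1 cut → 2 fragments:
  1–17 → 17 bp
  18–96 → 79 bp
Sorted largest to smallest: 79, 17 bp.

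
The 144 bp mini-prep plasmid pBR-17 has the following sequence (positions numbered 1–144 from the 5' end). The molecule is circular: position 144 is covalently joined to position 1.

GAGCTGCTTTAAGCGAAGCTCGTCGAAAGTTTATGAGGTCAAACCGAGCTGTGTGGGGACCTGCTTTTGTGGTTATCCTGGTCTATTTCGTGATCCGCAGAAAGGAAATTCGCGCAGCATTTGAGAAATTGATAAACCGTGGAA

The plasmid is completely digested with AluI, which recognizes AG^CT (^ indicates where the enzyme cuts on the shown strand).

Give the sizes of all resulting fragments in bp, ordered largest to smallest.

AluI sites (AGCT) start at positions 2, 17, 47.
AluI cuts after base 2 of each site, so after positions 3, 18, 48.
Circular molecule, 3 cuts → 3 fragments:
  4–18 → 15 bp
  19–48 → 30 bp
  49–144 then 1–3 → 96 + 3 = 99 bp
Sorted largest to smallest: 99, 30, 15 bp.

99, 30, 15 bp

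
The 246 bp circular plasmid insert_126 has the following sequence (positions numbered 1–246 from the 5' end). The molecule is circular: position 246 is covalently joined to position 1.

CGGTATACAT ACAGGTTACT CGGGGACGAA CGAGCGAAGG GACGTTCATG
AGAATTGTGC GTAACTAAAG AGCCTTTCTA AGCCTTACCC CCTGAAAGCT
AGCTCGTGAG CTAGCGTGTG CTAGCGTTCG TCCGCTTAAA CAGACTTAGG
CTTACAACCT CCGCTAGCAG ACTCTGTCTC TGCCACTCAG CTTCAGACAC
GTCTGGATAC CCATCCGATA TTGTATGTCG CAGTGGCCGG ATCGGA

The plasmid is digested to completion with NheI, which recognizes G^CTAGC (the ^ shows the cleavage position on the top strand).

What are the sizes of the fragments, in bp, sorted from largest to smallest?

NheI sites (GCTAGC) start at positions 98, 110, 120, 163.
NheI cuts after the first base of each site, so after positions 98, 110, 120, 163.
Circular molecule, 4 cuts → 4 fragments:
  99–110 → 12 bp
  111–120 → 10 bp
  121–163 → 43 bp
  164–246 then 1–98 → 83 + 98 = 181 bp
Sorted largest to smallest: 181, 43, 12, 10 bp.

181, 43, 12, 10 bp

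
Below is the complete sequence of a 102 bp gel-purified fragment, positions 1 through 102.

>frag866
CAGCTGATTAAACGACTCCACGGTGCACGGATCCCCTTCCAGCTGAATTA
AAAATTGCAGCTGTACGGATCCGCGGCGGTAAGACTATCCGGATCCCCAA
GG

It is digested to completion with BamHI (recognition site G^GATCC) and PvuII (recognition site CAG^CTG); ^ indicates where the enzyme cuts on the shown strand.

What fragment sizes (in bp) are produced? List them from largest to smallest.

26, 24, 18, 13, 11, 7, 3 bp

BamHI sites (GGATCC) start at positions 29, 67, 91.
BamHI cuts after the first base of each site, so after positions 29, 67, 91.
PvuII sites (CAGCTG) start at positions 1, 40, 58.
PvuII cuts after base 3 of each site, so after positions 3, 42, 60.
Combined cut positions: 3, 29, 42, 60, 67, 91.
Linear molecule, 6 cuts → 7 fragments:
  1–3 → 3 bp
  4–29 → 26 bp
  30–42 → 13 bp
  43–60 → 18 bp
  61–67 → 7 bp
  68–91 → 24 bp
  92–102 → 11 bp
Sorted largest to smallest: 26, 24, 18, 13, 11, 7, 3 bp.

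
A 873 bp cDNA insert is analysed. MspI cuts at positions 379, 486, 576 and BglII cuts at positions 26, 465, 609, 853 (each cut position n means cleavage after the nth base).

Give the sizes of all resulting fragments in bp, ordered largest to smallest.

353, 244, 90, 86, 33, 26, 21, 20 bp

Combined cut positions (sorted): 26, 379, 465, 486, 576, 609, 853.
Linear molecule, 7 cuts → 8 fragments:
  26 − 0 = 26 bp
  379 − 26 = 353 bp
  465 − 379 = 86 bp
  486 − 465 = 21 bp
  576 − 486 = 90 bp
  609 − 576 = 33 bp
  853 − 609 = 244 bp
  873 − 853 = 20 bp
Sorted largest to smallest: 353, 244, 90, 86, 33, 26, 21, 20 bp.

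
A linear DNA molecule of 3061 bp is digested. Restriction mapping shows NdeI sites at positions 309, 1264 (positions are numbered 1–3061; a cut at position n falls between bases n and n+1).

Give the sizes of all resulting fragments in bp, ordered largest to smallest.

Linear molecule, 2 cuts → 3 fragments:
  309 − 0 = 309 bp
  1264 − 309 = 955 bp
  3061 − 1264 = 1797 bp
Sorted largest to smallest: 1797, 955, 309 bp.

1797, 955, 309 bp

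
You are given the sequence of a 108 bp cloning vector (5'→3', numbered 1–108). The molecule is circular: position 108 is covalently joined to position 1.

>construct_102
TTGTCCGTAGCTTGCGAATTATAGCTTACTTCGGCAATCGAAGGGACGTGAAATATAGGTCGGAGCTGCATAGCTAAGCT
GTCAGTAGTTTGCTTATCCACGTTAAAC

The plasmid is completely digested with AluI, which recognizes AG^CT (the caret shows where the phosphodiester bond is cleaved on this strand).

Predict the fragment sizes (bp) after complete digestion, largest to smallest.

AluI sites (AGCT) start at positions 9, 23, 64, 72, 77.
AluI cuts after base 2 of each site, so after positions 10, 24, 65, 73, 78.
Circular molecule, 5 cuts → 5 fragments:
  11–24 → 14 bp
  25–65 → 41 bp
  66–73 → 8 bp
  74–78 → 5 bp
  79–108 then 1–10 → 30 + 10 = 40 bp
Sorted largest to smallest: 41, 40, 14, 8, 5 bp.

41, 40, 14, 8, 5 bp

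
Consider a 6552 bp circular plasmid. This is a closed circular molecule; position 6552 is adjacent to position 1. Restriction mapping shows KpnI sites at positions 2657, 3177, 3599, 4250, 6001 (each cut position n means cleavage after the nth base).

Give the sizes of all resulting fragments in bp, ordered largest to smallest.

3208, 1751, 651, 520, 422 bp

Circular molecule, 5 cuts → 5 fragments:
  3177 − 2657 = 520 bp
  3599 − 3177 = 422 bp
  4250 − 3599 = 651 bp
  6001 − 4250 = 1751 bp
  wrap: 6552 − 6001 + 2657 = 3208 bp
Sorted largest to smallest: 3208, 1751, 651, 520, 422 bp.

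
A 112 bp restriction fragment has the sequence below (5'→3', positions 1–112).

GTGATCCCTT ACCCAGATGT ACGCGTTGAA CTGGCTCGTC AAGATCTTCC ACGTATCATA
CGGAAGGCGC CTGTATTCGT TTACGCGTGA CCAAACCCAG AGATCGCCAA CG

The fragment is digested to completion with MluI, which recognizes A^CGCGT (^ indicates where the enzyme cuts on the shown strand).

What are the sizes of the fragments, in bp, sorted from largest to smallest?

62, 29, 21 bp

MluI sites (ACGCGT) start at positions 21, 83.
MluI cuts after the first base of each site, so after positions 21, 83.
Linear molecule, 2 cuts → 3 fragments:
  1–21 → 21 bp
  22–83 → 62 bp
  84–112 → 29 bp
Sorted largest to smallest: 62, 29, 21 bp.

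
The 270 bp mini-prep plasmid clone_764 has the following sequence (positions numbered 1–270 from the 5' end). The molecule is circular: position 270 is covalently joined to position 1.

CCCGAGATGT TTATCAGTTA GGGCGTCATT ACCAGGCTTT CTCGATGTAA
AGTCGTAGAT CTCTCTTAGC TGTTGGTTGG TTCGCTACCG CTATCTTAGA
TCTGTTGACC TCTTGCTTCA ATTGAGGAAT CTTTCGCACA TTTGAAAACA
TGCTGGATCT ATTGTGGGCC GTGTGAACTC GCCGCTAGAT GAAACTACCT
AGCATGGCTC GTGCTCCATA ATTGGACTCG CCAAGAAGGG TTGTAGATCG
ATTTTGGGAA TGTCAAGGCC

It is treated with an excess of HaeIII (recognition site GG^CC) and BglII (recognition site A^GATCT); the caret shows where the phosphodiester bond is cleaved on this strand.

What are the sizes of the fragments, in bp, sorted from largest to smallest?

HaeIII sites (GGCC) start at positions 167, 267.
HaeIII cuts after base 2 of each site, so after positions 168, 268.
BglII sites (AGATCT) start at positions 57, 98.
BglII cuts after the first base of each site, so after positions 57, 98.
Combined cut positions: 57, 98, 168, 268.
Circular molecule, 4 cuts → 4 fragments:
  58–98 → 41 bp
  99–168 → 70 bp
  169–268 → 100 bp
  269–270 then 1–57 → 2 + 57 = 59 bp
Sorted largest to smallest: 100, 70, 59, 41 bp.

100, 70, 59, 41 bp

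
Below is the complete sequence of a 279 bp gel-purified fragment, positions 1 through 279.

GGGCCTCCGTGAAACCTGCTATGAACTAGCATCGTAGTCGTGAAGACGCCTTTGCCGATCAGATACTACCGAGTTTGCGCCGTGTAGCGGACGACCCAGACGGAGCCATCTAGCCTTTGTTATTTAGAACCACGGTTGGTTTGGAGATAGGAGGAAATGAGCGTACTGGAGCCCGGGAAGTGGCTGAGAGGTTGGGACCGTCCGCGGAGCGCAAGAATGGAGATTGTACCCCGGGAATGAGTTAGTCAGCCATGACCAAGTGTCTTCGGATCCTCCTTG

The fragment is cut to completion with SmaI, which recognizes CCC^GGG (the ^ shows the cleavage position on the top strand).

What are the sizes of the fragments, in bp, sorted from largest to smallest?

SmaI sites (CCCGGG) start at positions 172, 230.
SmaI cuts after base 3 of each site, so after positions 174, 232.
Linear molecule, 2 cuts → 3 fragments:
  1–174 → 174 bp
  175–232 → 58 bp
  233–279 → 47 bp
Sorted largest to smallest: 174, 58, 47 bp.

174, 58, 47 bp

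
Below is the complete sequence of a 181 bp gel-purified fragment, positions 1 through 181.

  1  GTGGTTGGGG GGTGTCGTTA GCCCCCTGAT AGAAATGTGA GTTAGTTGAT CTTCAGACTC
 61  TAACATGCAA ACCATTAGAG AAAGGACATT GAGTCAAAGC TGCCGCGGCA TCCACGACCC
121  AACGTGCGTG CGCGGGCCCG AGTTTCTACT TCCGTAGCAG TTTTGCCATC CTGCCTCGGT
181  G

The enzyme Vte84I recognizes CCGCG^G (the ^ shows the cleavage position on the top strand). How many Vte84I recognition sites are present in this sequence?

1

CCGCGG occurs starting at position 103.
Vte84I cuts at 1 site.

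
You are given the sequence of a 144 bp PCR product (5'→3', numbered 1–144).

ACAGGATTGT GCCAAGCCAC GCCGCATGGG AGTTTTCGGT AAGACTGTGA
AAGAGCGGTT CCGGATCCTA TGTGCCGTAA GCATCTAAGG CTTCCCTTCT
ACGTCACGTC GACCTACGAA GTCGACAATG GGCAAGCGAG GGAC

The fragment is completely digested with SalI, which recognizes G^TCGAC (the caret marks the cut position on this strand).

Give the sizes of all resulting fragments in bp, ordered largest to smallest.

108, 23, 13 bp

SalI sites (GTCGAC) start at positions 108, 121.
SalI cuts after the first base of each site, so after positions 108, 121.
Linear molecule, 2 cuts → 3 fragments:
  1–108 → 108 bp
  109–121 → 13 bp
  122–144 → 23 bp
Sorted largest to smallest: 108, 23, 13 bp.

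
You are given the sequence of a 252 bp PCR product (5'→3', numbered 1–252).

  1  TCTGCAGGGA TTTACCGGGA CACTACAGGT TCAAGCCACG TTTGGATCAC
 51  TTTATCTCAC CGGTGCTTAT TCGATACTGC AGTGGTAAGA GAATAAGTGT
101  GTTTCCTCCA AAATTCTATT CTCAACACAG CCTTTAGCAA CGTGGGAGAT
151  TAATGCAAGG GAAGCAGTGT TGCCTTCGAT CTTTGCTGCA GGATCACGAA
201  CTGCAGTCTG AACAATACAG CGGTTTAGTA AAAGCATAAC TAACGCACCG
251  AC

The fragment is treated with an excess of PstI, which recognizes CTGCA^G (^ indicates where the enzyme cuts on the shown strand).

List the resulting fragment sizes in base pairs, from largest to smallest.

109, 75, 47, 15, 6 bp

PstI sites (CTGCAG) start at positions 2, 77, 186, 201.
PstI cuts after base 5 of each site (before the last base), so after positions 6, 81, 190, 205.
Linear molecule, 4 cuts → 5 fragments:
  1–6 → 6 bp
  7–81 → 75 bp
  82–190 → 109 bp
  191–205 → 15 bp
  206–252 → 47 bp
Sorted largest to smallest: 109, 75, 47, 15, 6 bp.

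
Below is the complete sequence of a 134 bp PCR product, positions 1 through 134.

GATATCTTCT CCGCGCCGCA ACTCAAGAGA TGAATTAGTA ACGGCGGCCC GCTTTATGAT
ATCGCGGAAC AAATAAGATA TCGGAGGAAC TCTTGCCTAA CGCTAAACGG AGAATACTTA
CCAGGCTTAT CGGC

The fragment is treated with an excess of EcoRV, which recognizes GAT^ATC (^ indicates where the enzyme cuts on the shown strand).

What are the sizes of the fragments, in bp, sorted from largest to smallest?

EcoRV sites (GATATC) start at positions 1, 58, 77.
EcoRV cuts after base 3 of each site, so after positions 3, 60, 79.
Linear molecule, 3 cuts → 4 fragments:
  1–3 → 3 bp
  4–60 → 57 bp
  61–79 → 19 bp
  80–134 → 55 bp
Sorted largest to smallest: 57, 55, 19, 3 bp.

57, 55, 19, 3 bp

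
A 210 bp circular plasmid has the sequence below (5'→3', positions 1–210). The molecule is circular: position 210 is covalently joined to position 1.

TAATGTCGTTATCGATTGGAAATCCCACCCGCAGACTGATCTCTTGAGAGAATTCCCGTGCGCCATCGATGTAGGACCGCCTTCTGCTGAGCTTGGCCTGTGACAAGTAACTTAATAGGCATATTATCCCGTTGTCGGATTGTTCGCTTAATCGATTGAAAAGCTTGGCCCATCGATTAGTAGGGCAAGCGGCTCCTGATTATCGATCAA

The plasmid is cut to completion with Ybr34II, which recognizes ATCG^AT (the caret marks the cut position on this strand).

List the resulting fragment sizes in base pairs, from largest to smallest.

86, 54, 30, 21, 19 bp

Ybr34II sites (ATCGAT) start at positions 11, 65, 151, 172, 202.
Ybr34II cuts after base 4 of each site, so after positions 14, 68, 154, 175, 205.
Circular molecule, 5 cuts → 5 fragments:
  15–68 → 54 bp
  69–154 → 86 bp
  155–175 → 21 bp
  176–205 → 30 bp
  206–210 then 1–14 → 5 + 14 = 19 bp
Sorted largest to smallest: 86, 54, 30, 21, 19 bp.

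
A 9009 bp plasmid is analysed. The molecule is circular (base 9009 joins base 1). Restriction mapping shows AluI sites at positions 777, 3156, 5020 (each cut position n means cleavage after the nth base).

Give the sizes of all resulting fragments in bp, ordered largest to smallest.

Circular molecule, 3 cuts → 3 fragments:
  3156 − 777 = 2379 bp
  5020 − 3156 = 1864 bp
  wrap: 9009 − 5020 + 777 = 4766 bp
Sorted largest to smallest: 4766, 2379, 1864 bp.

4766, 2379, 1864 bp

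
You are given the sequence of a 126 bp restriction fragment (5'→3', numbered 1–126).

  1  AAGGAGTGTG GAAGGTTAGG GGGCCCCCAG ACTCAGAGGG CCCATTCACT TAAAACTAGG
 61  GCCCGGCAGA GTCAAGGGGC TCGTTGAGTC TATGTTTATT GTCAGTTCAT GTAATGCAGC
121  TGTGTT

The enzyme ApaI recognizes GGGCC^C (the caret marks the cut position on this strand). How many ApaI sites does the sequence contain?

GGGCCC occurs starting at positions 21, 38, 59.
ApaI cuts at 3 sites.

3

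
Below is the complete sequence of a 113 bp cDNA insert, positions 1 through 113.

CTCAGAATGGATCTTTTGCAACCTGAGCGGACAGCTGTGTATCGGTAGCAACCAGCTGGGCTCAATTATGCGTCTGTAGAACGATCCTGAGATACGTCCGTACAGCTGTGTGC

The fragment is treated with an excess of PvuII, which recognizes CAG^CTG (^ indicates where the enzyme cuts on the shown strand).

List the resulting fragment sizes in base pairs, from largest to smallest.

50, 34, 21, 8 bp

PvuII sites (CAGCTG) start at positions 32, 53, 103.
PvuII cuts after base 3 of each site, so after positions 34, 55, 105.
Linear molecule, 3 cuts → 4 fragments:
  1–34 → 34 bp
  35–55 → 21 bp
  56–105 → 50 bp
  106–113 → 8 bp
Sorted largest to smallest: 50, 34, 21, 8 bp.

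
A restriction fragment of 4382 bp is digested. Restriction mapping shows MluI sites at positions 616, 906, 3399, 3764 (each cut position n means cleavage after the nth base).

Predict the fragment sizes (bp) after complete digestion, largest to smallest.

Linear molecule, 4 cuts → 5 fragments:
  616 − 0 = 616 bp
  906 − 616 = 290 bp
  3399 − 906 = 2493 bp
  3764 − 3399 = 365 bp
  4382 − 3764 = 618 bp
Sorted largest to smallest: 2493, 618, 616, 365, 290 bp.

2493, 618, 616, 365, 290 bp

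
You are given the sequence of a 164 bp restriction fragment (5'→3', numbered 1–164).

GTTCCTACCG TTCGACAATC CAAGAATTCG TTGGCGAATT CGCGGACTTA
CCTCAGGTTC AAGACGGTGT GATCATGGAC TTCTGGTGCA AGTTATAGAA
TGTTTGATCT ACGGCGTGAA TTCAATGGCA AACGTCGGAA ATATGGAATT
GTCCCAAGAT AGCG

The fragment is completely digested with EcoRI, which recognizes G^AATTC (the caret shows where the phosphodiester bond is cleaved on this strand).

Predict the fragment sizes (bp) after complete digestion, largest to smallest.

EcoRI sites (GAATTC) start at positions 24, 36, 118.
EcoRI cuts after the first base of each site, so after positions 24, 36, 118.
Linear molecule, 3 cuts → 4 fragments:
  1–24 → 24 bp
  25–36 → 12 bp
  37–118 → 82 bp
  119–164 → 46 bp
Sorted largest to smallest: 82, 46, 24, 12 bp.

82, 46, 24, 12 bp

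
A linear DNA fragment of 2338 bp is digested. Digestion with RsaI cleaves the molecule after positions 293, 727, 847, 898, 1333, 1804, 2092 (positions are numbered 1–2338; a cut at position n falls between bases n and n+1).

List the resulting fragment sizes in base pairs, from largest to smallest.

471, 435, 434, 293, 288, 246, 120, 51 bp

Linear molecule, 7 cuts → 8 fragments:
  293 − 0 = 293 bp
  727 − 293 = 434 bp
  847 − 727 = 120 bp
  898 − 847 = 51 bp
  1333 − 898 = 435 bp
  1804 − 1333 = 471 bp
  2092 − 1804 = 288 bp
  2338 − 2092 = 246 bp
Sorted largest to smallest: 471, 435, 434, 293, 288, 246, 120, 51 bp.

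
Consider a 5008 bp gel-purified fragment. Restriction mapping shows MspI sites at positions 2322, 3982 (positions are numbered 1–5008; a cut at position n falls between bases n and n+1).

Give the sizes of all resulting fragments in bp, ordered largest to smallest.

2322, 1660, 1026 bp

Linear molecule, 2 cuts → 3 fragments:
  2322 − 0 = 2322 bp
  3982 − 2322 = 1660 bp
  5008 − 3982 = 1026 bp
Sorted largest to smallest: 2322, 1660, 1026 bp.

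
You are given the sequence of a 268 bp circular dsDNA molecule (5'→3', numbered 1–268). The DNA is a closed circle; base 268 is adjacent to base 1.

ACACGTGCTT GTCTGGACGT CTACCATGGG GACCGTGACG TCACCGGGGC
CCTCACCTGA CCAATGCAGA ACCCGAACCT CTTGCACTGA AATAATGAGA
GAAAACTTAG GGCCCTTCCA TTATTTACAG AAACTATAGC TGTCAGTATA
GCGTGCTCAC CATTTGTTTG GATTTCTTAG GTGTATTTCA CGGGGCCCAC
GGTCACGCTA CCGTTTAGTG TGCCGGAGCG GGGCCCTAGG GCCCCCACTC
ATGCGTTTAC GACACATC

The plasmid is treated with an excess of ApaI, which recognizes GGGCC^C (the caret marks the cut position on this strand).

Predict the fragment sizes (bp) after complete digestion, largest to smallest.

83, 76, 63, 38, 8 bp

ApaI sites (GGGCCC) start at positions 47, 110, 193, 231, 239.
ApaI cuts after base 5 of each site (before the last base), so after positions 51, 114, 197, 235, 243.
Circular molecule, 5 cuts → 5 fragments:
  52–114 → 63 bp
  115–197 → 83 bp
  198–235 → 38 bp
  236–243 → 8 bp
  244–268 then 1–51 → 25 + 51 = 76 bp
Sorted largest to smallest: 83, 76, 63, 38, 8 bp.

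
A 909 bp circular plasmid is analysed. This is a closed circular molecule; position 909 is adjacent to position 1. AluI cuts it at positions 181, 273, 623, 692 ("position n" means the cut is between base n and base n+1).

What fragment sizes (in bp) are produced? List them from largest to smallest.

Circular molecule, 4 cuts → 4 fragments:
  273 − 181 = 92 bp
  623 − 273 = 350 bp
  692 − 623 = 69 bp
  wrap: 909 − 692 + 181 = 398 bp
Sorted largest to smallest: 398, 350, 92, 69 bp.

398, 350, 92, 69 bp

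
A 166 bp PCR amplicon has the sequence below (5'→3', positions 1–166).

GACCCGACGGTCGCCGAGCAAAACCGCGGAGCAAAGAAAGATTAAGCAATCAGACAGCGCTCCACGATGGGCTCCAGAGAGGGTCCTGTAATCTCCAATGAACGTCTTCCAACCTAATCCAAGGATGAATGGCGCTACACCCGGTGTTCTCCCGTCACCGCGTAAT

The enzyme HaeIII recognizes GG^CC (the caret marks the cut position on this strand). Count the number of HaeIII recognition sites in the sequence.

No occurrence of GGCC is present in the sequence.
HaeIII does not cut: 0 sites.

0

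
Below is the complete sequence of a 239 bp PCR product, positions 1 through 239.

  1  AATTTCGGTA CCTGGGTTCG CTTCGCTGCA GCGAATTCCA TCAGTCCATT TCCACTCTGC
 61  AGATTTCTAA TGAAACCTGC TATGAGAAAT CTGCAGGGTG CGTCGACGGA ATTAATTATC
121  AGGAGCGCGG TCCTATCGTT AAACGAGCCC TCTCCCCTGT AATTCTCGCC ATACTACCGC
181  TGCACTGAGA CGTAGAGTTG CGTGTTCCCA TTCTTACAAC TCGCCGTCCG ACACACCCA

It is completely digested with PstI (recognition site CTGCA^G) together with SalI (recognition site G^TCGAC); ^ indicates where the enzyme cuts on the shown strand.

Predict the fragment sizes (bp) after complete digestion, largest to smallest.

PstI sites (CTGCAG) start at positions 26, 57, 91.
PstI cuts after base 5 of each site (before the last base), so after positions 30, 61, 95.
The SalI site (GTCGAC) starts at position 102.
SalI cuts after the first base of each site, so after position 102.
Combined cut positions: 30, 61, 95, 102.
Linear molecule, 4 cuts → 5 fragments:
  1–30 → 30 bp
  31–61 → 31 bp
  62–95 → 34 bp
  96–102 → 7 bp
  103–239 → 137 bp
Sorted largest to smallest: 137, 34, 31, 30, 7 bp.

137, 34, 31, 30, 7 bp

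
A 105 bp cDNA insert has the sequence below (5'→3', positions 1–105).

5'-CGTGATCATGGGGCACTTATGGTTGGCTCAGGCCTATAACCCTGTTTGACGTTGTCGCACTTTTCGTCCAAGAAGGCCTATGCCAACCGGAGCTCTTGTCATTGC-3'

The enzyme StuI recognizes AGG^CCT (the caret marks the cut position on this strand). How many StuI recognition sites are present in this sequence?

2

AGGCCT occurs starting at positions 30, 74.
StuI cuts at 2 sites.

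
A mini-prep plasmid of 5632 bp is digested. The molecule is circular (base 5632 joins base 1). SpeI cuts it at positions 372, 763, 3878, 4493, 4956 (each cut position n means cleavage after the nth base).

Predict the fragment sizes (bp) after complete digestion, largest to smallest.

3115, 1048, 615, 463, 391 bp

Circular molecule, 5 cuts → 5 fragments:
  763 − 372 = 391 bp
  3878 − 763 = 3115 bp
  4493 − 3878 = 615 bp
  4956 − 4493 = 463 bp
  wrap: 5632 − 4956 + 372 = 1048 bp
Sorted largest to smallest: 3115, 1048, 615, 463, 391 bp.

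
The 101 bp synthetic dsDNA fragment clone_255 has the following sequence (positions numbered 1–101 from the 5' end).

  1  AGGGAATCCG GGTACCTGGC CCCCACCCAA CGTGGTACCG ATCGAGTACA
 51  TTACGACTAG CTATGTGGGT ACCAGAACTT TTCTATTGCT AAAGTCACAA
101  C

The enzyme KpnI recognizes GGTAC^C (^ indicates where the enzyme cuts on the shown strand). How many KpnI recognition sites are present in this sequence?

3

GGTACC occurs starting at positions 11, 34, 68.
KpnI cuts at 3 sites.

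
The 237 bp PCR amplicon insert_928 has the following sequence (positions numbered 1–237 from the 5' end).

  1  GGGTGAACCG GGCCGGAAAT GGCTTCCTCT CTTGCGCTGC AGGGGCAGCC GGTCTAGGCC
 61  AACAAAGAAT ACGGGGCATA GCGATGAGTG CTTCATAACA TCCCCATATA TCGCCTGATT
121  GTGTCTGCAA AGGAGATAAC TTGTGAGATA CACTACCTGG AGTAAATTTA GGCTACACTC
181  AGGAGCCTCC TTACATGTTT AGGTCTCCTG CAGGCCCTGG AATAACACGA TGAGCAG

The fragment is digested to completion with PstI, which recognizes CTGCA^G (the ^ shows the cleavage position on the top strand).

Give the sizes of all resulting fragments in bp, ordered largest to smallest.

PstI sites (CTGCAG) start at positions 37, 208.
PstI cuts after base 5 of each site (before the last base), so after positions 41, 212.
Linear molecule, 2 cuts → 3 fragments:
  1–41 → 41 bp
  42–212 → 171 bp
  213–237 → 25 bp
Sorted largest to smallest: 171, 41, 25 bp.

171, 41, 25 bp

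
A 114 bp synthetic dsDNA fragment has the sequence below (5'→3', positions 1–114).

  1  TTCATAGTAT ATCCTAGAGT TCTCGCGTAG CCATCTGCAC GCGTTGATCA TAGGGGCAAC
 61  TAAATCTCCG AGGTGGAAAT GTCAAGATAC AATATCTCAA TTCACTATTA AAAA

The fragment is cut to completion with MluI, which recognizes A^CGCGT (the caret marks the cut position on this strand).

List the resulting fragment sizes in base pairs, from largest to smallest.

The MluI site (ACGCGT) starts at position 39.
MluI cuts after the first base of each site, so after position 39.
Linear molecule, 1 cut → 2 fragments:
  1–39 → 39 bp
  40–114 → 75 bp
Sorted largest to smallest: 75, 39 bp.

75, 39 bp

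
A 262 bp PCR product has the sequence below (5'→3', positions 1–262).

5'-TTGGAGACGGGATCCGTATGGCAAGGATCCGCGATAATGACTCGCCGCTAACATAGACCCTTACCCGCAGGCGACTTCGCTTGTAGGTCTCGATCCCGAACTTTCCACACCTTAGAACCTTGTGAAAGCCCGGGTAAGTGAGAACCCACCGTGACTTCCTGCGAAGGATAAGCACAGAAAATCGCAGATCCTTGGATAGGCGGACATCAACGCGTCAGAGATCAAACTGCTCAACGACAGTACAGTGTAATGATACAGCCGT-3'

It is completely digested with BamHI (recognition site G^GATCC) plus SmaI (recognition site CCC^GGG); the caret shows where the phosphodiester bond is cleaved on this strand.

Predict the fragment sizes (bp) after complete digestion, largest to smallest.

BamHI sites (GGATCC) start at positions 10, 25.
BamHI cuts after the first base of each site, so after positions 10, 25.
The SmaI site (CCCGGG) starts at position 129.
SmaI cuts after base 3 of each site, so after position 131.
Combined cut positions: 10, 25, 131.
Linear molecule, 3 cuts → 4 fragments:
  1–10 → 10 bp
  11–25 → 15 bp
  26–131 → 106 bp
  132–262 → 131 bp
Sorted largest to smallest: 131, 106, 15, 10 bp.

131, 106, 15, 10 bp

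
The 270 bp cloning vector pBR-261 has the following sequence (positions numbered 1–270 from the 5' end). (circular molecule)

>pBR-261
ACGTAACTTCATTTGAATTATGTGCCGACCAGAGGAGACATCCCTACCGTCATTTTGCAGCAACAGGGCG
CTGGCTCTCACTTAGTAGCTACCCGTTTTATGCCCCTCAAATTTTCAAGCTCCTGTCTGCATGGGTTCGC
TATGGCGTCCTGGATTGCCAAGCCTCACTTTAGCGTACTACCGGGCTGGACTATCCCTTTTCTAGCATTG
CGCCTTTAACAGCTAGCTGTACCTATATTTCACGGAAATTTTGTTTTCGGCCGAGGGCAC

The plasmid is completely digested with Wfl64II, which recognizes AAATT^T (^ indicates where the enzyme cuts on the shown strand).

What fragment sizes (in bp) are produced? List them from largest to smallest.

Wfl64II sites (AAATTT) start at positions 109, 246.
Wfl64II cuts after base 5 of each site (before the last base), so after positions 113, 250.
Circular molecule, 2 cuts → 2 fragments:
  114–250 → 137 bp
  251–270 then 1–113 → 20 + 113 = 133 bp
Sorted largest to smallest: 137, 133 bp.

137, 133 bp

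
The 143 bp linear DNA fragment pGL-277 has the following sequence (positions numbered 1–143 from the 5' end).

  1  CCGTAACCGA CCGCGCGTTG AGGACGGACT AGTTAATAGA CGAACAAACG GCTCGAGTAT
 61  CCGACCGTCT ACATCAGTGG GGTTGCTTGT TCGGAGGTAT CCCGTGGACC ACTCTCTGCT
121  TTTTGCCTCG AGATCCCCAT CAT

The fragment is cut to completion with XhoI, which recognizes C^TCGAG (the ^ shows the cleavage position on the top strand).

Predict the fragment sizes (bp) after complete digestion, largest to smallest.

75, 52, 16 bp

XhoI sites (CTCGAG) start at positions 52, 127.
XhoI cuts after the first base of each site, so after positions 52, 127.
Linear molecule, 2 cuts → 3 fragments:
  1–52 → 52 bp
  53–127 → 75 bp
  128–143 → 16 bp
Sorted largest to smallest: 75, 52, 16 bp.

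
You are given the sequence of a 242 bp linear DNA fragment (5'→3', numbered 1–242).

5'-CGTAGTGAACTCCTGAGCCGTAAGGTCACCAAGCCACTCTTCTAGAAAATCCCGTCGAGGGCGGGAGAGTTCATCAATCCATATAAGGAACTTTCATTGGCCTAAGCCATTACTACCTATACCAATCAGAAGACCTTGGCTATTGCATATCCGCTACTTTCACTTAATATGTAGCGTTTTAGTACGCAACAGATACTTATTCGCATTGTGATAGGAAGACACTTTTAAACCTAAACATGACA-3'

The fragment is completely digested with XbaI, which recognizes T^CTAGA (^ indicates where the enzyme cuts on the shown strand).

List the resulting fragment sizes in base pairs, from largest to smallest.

201, 41 bp

The XbaI site (TCTAGA) starts at position 41.
XbaI cuts after the first base of each site, so after position 41.
Linear molecule, 1 cut → 2 fragments:
  1–41 → 41 bp
  42–242 → 201 bp
Sorted largest to smallest: 201, 41 bp.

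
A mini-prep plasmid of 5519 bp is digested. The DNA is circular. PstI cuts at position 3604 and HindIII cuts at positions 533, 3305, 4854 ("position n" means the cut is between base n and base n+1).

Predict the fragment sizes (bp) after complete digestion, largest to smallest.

Combined cut positions (sorted): 533, 3305, 3604, 4854.
Circular molecule, 4 cuts → 4 fragments:
  3305 − 533 = 2772 bp
  3604 − 3305 = 299 bp
  4854 − 3604 = 1250 bp
  wrap: 5519 − 4854 + 533 = 1198 bp
Sorted largest to smallest: 2772, 1250, 1198, 299 bp.

2772, 1250, 1198, 299 bp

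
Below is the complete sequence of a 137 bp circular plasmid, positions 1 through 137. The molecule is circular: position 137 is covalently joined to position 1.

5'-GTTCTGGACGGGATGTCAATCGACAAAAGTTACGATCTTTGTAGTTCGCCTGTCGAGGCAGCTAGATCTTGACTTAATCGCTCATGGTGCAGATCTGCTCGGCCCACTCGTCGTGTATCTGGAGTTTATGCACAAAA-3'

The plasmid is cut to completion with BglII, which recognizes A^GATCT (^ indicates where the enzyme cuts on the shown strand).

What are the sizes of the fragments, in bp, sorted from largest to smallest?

BglII sites (AGATCT) start at positions 64, 91.
BglII cuts after the first base of each site, so after positions 64, 91.
Circular molecule, 2 cuts → 2 fragments:
  65–91 → 27 bp
  92–137 then 1–64 → 46 + 64 = 110 bp
Sorted largest to smallest: 110, 27 bp.

110, 27 bp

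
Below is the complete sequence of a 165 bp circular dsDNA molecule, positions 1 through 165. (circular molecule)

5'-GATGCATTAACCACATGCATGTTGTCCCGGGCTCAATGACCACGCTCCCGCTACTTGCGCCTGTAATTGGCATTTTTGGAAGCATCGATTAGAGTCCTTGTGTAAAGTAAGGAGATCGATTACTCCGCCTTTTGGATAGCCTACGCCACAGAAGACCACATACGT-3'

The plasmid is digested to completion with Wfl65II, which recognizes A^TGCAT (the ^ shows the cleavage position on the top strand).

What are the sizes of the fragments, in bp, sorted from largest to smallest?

Wfl65II sites (ATGCAT) start at positions 2, 15.
Wfl65II cuts after the first base of each site, so after positions 2, 15.
Circular molecule, 2 cuts → 2 fragments:
  3–15 → 13 bp
  16–165 then 1–2 → 150 + 2 = 152 bp
Sorted largest to smallest: 152, 13 bp.

152, 13 bp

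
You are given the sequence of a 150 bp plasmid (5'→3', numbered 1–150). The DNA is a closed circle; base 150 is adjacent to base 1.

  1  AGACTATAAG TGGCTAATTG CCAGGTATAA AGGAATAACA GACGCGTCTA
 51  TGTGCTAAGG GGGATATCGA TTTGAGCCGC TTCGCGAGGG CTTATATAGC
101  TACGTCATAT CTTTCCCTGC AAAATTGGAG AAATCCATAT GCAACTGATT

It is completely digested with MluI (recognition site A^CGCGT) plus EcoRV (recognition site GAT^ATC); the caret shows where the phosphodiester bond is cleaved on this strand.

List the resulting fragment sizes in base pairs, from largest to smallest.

127, 23 bp

The MluI site (ACGCGT) starts at position 42.
MluI cuts after the first base of each site, so after position 42.
The EcoRV site (GATATC) starts at position 63.
EcoRV cuts after base 3 of each site, so after position 65.
Combined cut positions: 42, 65.
Circular molecule, 2 cuts → 2 fragments:
  43–65 → 23 bp
  66–150 then 1–42 → 85 + 42 = 127 bp
Sorted largest to smallest: 127, 23 bp.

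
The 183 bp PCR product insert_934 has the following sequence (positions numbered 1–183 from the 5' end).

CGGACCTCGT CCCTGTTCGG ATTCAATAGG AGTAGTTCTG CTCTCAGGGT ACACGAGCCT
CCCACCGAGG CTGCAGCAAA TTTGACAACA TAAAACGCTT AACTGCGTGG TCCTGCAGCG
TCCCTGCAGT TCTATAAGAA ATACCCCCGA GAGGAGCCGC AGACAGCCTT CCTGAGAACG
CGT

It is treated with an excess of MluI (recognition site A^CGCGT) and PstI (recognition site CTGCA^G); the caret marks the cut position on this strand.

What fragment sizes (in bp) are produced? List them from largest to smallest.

The MluI site (ACGCGT) starts at position 178.
MluI cuts after the first base of each site, so after position 178.
PstI sites (CTGCAG) start at positions 71, 113, 124.
PstI cuts after base 5 of each site (before the last base), so after positions 75, 117, 128.
Combined cut positions: 75, 117, 128, 178.
Linear molecule, 4 cuts → 5 fragments:
  1–75 → 75 bp
  76–117 → 42 bp
  118–128 → 11 bp
  129–178 → 50 bp
  179–183 → 5 bp
Sorted largest to smallest: 75, 50, 42, 11, 5 bp.

75, 50, 42, 11, 5 bp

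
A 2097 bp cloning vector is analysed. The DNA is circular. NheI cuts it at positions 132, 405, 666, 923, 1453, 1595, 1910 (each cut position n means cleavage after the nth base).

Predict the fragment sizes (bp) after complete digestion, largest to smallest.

Circular molecule, 7 cuts → 7 fragments:
  405 − 132 = 273 bp
  666 − 405 = 261 bp
  923 − 666 = 257 bp
  1453 − 923 = 530 bp
  1595 − 1453 = 142 bp
  1910 − 1595 = 315 bp
  wrap: 2097 − 1910 + 132 = 319 bp
Sorted largest to smallest: 530, 319, 315, 273, 261, 257, 142 bp.

530, 319, 315, 273, 261, 257, 142 bp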